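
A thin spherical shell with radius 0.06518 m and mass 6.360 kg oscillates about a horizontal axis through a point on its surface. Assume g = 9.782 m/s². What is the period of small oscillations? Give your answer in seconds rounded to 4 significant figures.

0.6621 s

I_cm = (2/3)mr² = 0.018013 kg·m². The pivot is at distance d = 0.06518 m from the centre of mass.
By the parallel-axis theorem, I = I_cm + md² = 0.018013 + 0.027020 = 0.045033 kg·m².
T = 2π√(I/(mgd)) = 2π√(0.045033/(6.360 × 9.782 × 0.06518)) = 0.6621 s.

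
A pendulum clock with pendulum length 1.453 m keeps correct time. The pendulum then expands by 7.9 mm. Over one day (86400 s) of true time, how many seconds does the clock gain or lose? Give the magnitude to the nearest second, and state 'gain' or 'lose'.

T ∝ √L, so T'/T = √(1.46090/1.453) = 1.00271.
In 86400 s of true time the clock registers 86400/1.00271 = 86166.1 s, so it loses 234 s.

lose 234 s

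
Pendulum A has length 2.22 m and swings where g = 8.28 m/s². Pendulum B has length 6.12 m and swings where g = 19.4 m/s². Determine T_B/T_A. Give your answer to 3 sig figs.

1.08

T = 2π√(L/g), so T_B/T_A = √((L_B/g_B)/(L_A/g_A)) = √((6.12/19.4)/(2.22/8.28)) = 1.08.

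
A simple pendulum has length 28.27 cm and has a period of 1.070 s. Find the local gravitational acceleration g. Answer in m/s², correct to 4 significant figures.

9.748 m/s²

From T = 2π√(L/g), g = 4π²L/T² = 4π² × 0.2827/1.0700² = 9.748 m/s².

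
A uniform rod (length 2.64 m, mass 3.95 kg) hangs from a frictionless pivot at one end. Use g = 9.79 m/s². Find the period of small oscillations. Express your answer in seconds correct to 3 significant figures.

2.66 s

For a physical pendulum T = 2π√(I/(mgd)), with d = 1.320 m from pivot to centre of mass.
I_cm = mL²/12 = 3.95 × 2.64²/12 = 2.294 kg·m²; I = I_cm + md² = 2.294 + 3.95 × 1.320² = 9.177 kg·m².
T = 2π√(9.177/(3.95 × 9.79 × 1.320)) = 2.66 s.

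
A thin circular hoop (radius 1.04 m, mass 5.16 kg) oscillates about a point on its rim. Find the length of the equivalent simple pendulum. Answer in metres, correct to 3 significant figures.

The equivalent simple-pendulum length is L_eq = I/(md), where I is about the pivot and d = 1.040 m.
I_cm = mR² = 5.581 kg·m², so I = I_cm + md² = 5.581 + 5.581 = 11.16 kg·m².
L_eq = 11.16/(5.16 × 1.040) = 2.08 m.

2.08 m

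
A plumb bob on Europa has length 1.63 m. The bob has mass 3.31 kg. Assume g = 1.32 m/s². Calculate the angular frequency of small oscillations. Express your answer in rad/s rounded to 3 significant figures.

0.900 rad/s

ω = √(g/L) = √(1.32/1.63) = 0.900 rad/s.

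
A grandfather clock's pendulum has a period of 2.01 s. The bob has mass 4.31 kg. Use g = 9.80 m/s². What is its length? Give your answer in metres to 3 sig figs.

From T = 2π√(L/g), L = gT²/(4π²) = 9.80 × 2.010²/(4π²) = 1.00 m.

1.00 m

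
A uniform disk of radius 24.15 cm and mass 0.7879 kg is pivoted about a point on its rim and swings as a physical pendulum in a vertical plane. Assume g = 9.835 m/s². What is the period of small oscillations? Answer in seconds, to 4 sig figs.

I_cm = ½mr² = 0.022976 kg·m². The pivot is at distance d = 0.2415 m from the centre of mass.
By the parallel-axis theorem, I = I_cm + md² = 0.022976 + 0.045952 = 0.068928 kg·m².
T = 2π√(I/(mgd)) = 2π√(0.068928/(0.7879 × 9.835 × 0.2415)) = 1.206 s.

1.206 s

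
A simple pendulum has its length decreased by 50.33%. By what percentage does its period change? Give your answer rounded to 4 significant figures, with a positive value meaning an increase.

-29.52%

T ∝ √L, so T'/T = √(0.49670) = 0.70477.
Percentage change in T = (0.70477 − 1) × 100% = -29.52%.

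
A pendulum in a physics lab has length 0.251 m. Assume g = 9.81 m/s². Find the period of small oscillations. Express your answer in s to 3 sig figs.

T = 2π√(L/g) = 2π√(0.251/9.81) = 2π × 0.1600 = 1.01 s.

1.01 s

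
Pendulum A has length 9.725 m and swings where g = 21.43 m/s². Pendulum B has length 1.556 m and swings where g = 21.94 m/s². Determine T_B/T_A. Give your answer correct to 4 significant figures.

0.3953

T = 2π√(L/g), so T_B/T_A = √((L_B/g_B)/(L_A/g_A)) = √((1.556/21.94)/(9.725/21.43)) = 0.3953.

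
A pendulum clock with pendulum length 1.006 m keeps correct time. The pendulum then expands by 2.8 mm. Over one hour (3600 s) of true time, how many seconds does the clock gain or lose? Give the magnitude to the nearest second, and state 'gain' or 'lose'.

T ∝ √L, so T'/T = √(1.00880/1.006) = 1.00139.
In 3600 s of true time the clock registers 3600/1.00139 = 3595.0 s, so it loses 5 s.

lose 5 s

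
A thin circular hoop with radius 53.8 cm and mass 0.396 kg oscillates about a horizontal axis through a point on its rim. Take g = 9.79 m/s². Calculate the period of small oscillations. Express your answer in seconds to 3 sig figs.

2.08 s

I_cm = mr² = 0.1146 kg·m². The pivot is at distance d = 0.538 m from the centre of mass.
By the parallel-axis theorem, I = I_cm + md² = 0.1146 + 0.1146 = 0.2292 kg·m².
T = 2π√(I/(mgd)) = 2π√(0.2292/(0.396 × 9.79 × 0.538)) = 2.08 s.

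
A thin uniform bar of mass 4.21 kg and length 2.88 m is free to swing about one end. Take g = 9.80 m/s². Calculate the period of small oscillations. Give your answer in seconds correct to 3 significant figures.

For a physical pendulum T = 2π√(I/(mgd)), with d = 1.440 m from pivot to centre of mass.
I_cm = mL²/12 = 4.21 × 2.88²/12 = 2.910 kg·m²; I = I_cm + md² = 2.910 + 4.21 × 1.440² = 11.64 kg·m².
T = 2π√(11.64/(4.21 × 9.80 × 1.440)) = 2.78 s.

2.78 s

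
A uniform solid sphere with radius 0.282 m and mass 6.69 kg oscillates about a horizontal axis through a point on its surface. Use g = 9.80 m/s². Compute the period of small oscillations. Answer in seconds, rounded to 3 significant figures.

I_cm = (2/5)mr² = 0.2128 kg·m². The pivot is at distance d = 0.282 m from the centre of mass.
By the parallel-axis theorem, I = I_cm + md² = 0.2128 + 0.5320 = 0.7448 kg·m².
T = 2π√(I/(mgd)) = 2π√(0.7448/(6.69 × 9.80 × 0.282)) = 1.26 s.

1.26 s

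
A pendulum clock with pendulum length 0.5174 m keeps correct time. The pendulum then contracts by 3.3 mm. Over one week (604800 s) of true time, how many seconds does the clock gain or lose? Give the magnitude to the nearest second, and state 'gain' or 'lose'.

T ∝ √L, so T'/T = √(0.51410/0.5174) = 0.996806.
In 604800 s of true time the clock registers 604800/0.996806 = 606738.0 s, so it gains 1938 s.

gain 1938 s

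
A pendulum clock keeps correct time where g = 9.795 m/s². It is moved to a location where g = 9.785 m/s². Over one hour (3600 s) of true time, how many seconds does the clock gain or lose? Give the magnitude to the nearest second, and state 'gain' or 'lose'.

The clock's period scales as T ∝ 1/√g, so T'/T = √(9.795/9.785) = 1.00051.
In 3600 s of true time the clock registers 3600/1.00051 = 3598.2 s, so it loses 2 s.

lose 2 s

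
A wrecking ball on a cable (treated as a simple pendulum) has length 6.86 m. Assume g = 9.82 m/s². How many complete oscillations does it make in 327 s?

T = 2π√(L/g) = 2π√(6.86/9.82) = 5.252 s.
Number of complete oscillations = ⌊327/5.252⌋ = ⌊62.27⌋ = 62.

62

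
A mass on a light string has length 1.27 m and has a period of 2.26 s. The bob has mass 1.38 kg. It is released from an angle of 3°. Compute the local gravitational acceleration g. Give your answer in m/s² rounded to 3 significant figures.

From T = 2π√(L/g), g = 4π²L/T² = 4π² × 1.27/2.260² = 9.82 m/s².

9.82 m/s²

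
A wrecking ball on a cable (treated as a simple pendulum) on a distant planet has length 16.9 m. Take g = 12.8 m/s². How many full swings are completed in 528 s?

73

T = 2π√(L/g) = 2π√(16.9/12.8) = 7.220 s.
Number of complete oscillations = ⌊528/7.220⌋ = ⌊73.13⌋ = 73.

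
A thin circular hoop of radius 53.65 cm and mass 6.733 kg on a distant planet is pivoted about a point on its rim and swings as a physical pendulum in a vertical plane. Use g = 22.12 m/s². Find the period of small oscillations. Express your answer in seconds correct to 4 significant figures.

I_cm = mr² = 1.9380 kg·m². The pivot is at distance d = 0.5365 m from the centre of mass.
By the parallel-axis theorem, I = I_cm + md² = 1.9380 + 1.9380 = 3.8759 kg·m².
T = 2π√(I/(mgd)) = 2π√(3.8759/(6.733 × 22.12 × 0.5365)) = 1.384 s.

1.384 s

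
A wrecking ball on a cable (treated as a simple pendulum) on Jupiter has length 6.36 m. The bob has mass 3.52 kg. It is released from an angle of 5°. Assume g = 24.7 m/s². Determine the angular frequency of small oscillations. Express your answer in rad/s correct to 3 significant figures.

ω = √(g/L) = √(24.7/6.36) = 1.97 rad/s.

1.97 rad/s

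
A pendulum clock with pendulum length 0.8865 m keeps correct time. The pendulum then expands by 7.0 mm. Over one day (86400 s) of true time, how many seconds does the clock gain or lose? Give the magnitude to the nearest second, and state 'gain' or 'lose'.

lose 339 s

T ∝ √L, so T'/T = √(0.89350/0.8865) = 1.00394.
In 86400 s of true time the clock registers 86400/1.00394 = 86060.9 s, so it loses 339 s.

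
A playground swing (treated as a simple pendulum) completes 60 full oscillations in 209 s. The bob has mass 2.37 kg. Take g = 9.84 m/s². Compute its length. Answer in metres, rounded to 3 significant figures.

3.02 m

T = 209/60 = 3.483 s.
From T = 2π√(L/g), L = gT²/(4π²) = 9.84 × 3.483²/(4π²) = 3.02 m.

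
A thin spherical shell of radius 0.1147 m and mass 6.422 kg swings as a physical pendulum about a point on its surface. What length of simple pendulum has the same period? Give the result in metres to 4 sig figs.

0.1912 m

The equivalent simple-pendulum length is L_eq = I/(md), where I is about the pivot and d = 0.11470 m.
I_cm = (2/3)mR² = 0.056326 kg·m², so I = I_cm + md² = 0.056326 + 0.084488 = 0.14081 kg·m².
L_eq = 0.14081/(6.422 × 0.11470) = 0.1912 m.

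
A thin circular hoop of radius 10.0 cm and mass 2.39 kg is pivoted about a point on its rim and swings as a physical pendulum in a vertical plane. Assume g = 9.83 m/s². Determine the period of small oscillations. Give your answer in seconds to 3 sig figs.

I_cm = mr² = 0.02390 kg·m². The pivot is at distance d = 0.100 m from the centre of mass.
By the parallel-axis theorem, I = I_cm + md² = 0.02390 + 0.02390 = 0.04780 kg·m².
T = 2π√(I/(mgd)) = 2π√(0.04780/(2.39 × 9.83 × 0.100)) = 0.896 s.

0.896 s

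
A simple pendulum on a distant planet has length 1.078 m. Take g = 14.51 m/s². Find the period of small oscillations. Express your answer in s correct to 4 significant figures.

1.713 s

T = 2π√(L/g) = 2π√(1.078/14.51) = 2π × 0.27257 = 1.713 s.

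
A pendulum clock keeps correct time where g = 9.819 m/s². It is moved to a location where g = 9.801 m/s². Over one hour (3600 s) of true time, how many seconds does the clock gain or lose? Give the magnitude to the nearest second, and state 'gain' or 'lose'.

lose 3 s

The clock's period scales as T ∝ 1/√g, so T'/T = √(9.819/9.801) = 1.00092.
In 3600 s of true time the clock registers 3600/1.00092 = 3596.7 s, so it loses 3 s.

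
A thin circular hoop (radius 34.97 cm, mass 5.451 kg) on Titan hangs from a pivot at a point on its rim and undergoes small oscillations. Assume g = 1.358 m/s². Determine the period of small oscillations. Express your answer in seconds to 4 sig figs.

4.509 s

I_cm = mr² = 0.66660 kg·m². The pivot is at distance d = 0.3497 m from the centre of mass.
By the parallel-axis theorem, I = I_cm + md² = 0.66660 + 0.66660 = 1.3332 kg·m².
T = 2π√(I/(mgd)) = 2π√(1.3332/(5.451 × 1.358 × 0.3497)) = 4.509 s.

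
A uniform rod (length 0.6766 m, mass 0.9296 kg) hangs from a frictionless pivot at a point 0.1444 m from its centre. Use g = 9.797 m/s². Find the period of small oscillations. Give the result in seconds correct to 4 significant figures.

1.283 s

For a physical pendulum T = 2π√(I/(mgd)), with d = 0.14440 m from pivot to centre of mass.
I_cm = mL²/12 = 0.9296 × 0.6766²/12 = 0.035463 kg·m²; I = I_cm + md² = 0.035463 + 0.9296 × 0.14440² = 0.054847 kg·m².
T = 2π√(0.054847/(0.9296 × 9.797 × 0.14440)) = 1.283 s.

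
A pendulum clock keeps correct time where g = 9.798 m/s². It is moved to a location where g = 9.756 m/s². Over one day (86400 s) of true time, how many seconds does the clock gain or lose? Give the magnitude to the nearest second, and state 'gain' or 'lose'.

lose 185 s

The clock's period scales as T ∝ 1/√g, so T'/T = √(9.798/9.756) = 1.00215.
In 86400 s of true time the clock registers 86400/1.00215 = 86214.6 s, so it loses 185 s.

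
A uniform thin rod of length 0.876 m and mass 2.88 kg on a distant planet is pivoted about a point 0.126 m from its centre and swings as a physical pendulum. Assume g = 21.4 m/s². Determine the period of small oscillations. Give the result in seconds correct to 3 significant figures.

1.08 s

For a physical pendulum T = 2π√(I/(mgd)), with d = 0.1260 m from pivot to centre of mass.
I_cm = mL²/12 = 2.88 × 0.876²/12 = 0.1842 kg·m²; I = I_cm + md² = 0.1842 + 2.88 × 0.1260² = 0.2299 kg·m².
T = 2π√(0.2299/(2.88 × 21.4 × 0.1260)) = 1.08 s.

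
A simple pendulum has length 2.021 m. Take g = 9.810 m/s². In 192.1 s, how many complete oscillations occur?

T = 2π√(L/g) = 2π√(2.021/9.810) = 2.8519 s.
Number of complete oscillations = ⌊192.1/2.8519⌋ = ⌊67.359⌋ = 67.

67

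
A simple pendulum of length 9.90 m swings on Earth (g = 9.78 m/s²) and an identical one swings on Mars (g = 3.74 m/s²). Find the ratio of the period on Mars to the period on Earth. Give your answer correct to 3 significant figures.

1.62

T ∝ 1/√g, so T₂/T₁ = √(g₁/g₂) = √(9.78/3.74) = 1.62.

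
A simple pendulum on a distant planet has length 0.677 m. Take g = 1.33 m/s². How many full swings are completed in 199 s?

T = 2π√(L/g) = 2π√(0.677/1.33) = 4.483 s.
Number of complete oscillations = ⌊199/4.483⌋ = ⌊44.39⌋ = 44.

44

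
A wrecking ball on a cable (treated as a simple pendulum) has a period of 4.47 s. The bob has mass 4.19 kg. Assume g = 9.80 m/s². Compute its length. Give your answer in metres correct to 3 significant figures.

4.96 m

From T = 2π√(L/g), L = gT²/(4π²) = 9.80 × 4.470²/(4π²) = 4.96 m.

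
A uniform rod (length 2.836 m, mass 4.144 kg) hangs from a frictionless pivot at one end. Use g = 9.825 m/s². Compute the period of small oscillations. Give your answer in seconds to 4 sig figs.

For a physical pendulum T = 2π√(I/(mgd)), with d = 1.4180 m from pivot to centre of mass.
I_cm = mL²/12 = 4.144 × 2.836²/12 = 2.7775 kg·m²; I = I_cm + md² = 2.7775 + 4.144 × 1.4180² = 11.110 kg·m².
T = 2π√(11.110/(4.144 × 9.825 × 1.4180)) = 2.756 s.

2.756 s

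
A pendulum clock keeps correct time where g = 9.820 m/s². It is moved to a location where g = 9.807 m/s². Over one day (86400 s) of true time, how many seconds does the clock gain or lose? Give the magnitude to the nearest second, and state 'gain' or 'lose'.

The clock's period scales as T ∝ 1/√g, so T'/T = √(9.820/9.807) = 1.00066.
In 86400 s of true time the clock registers 86400/1.00066 = 86342.8 s, so it loses 57 s.

lose 57 s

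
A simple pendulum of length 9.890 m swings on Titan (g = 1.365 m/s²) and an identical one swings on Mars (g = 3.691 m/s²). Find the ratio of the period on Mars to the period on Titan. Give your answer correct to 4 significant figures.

0.6081

T ∝ 1/√g, so T₂/T₁ = √(g₁/g₂) = √(1.365/3.691) = 0.6081.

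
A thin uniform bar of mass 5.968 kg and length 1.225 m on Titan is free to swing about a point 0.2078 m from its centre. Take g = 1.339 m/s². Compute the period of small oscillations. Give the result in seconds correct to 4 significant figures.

For a physical pendulum T = 2π√(I/(mgd)), with d = 0.20780 m from pivot to centre of mass.
I_cm = mL²/12 = 5.968 × 1.225²/12 = 0.74631 kg·m²; I = I_cm + md² = 0.74631 + 5.968 × 0.20780² = 1.0040 kg·m².
T = 2π√(1.0040/(5.968 × 1.339 × 0.20780)) = 4.886 s.

4.886 s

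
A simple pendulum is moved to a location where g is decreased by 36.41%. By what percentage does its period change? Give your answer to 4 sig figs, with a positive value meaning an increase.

T ∝ 1/√g, so T'/T = 1/√(0.63590) = 1.2540.
Percentage change in T = (1.2540 − 1) × 100% = 25.40%.

25.40%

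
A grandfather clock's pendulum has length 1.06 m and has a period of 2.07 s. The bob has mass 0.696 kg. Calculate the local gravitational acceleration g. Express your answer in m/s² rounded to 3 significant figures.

9.77 m/s²

From T = 2π√(L/g), g = 4π²L/T² = 4π² × 1.06/2.070² = 9.77 m/s².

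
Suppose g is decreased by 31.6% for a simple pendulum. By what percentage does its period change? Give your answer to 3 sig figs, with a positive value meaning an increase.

20.9%

T ∝ 1/√g, so T'/T = 1/√(0.6840) = 1.209.
Percentage change in T = (1.209 − 1) × 100% = 20.9%.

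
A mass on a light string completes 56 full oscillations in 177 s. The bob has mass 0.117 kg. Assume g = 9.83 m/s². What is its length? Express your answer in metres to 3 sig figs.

2.49 m

T = 177/56 = 3.161 s.
From T = 2π√(L/g), L = gT²/(4π²) = 9.83 × 3.161²/(4π²) = 2.49 m.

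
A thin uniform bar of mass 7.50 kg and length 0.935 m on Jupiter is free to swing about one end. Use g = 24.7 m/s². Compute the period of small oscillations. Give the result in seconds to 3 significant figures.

0.998 s

For a physical pendulum T = 2π√(I/(mgd)), with d = 0.4675 m from pivot to centre of mass.
I_cm = mL²/12 = 7.50 × 0.935²/12 = 0.5464 kg·m²; I = I_cm + md² = 0.5464 + 7.50 × 0.4675² = 2.186 kg·m².
T = 2π√(2.186/(7.50 × 24.7 × 0.4675)) = 0.998 s.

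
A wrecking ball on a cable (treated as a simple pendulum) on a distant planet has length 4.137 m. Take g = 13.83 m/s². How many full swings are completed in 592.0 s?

172

T = 2π√(L/g) = 2π√(4.137/13.83) = 3.4365 s.
Number of complete oscillations = ⌊592.0/3.4365⌋ = ⌊172.27⌋ = 172.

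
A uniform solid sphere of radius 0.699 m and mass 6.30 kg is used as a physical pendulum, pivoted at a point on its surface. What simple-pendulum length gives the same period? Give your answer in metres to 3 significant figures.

0.979 m

The equivalent simple-pendulum length is L_eq = I/(md), where I is about the pivot and d = 0.6990 m.
I_cm = (2/5)mR² = 1.231 kg·m², so I = I_cm + md² = 1.231 + 3.078 = 4.309 kg·m².
L_eq = 4.309/(6.30 × 0.6990) = 0.979 m.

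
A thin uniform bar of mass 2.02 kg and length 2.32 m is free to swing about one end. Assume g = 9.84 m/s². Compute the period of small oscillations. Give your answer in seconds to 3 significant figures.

For a physical pendulum T = 2π√(I/(mgd)), with d = 1.160 m from pivot to centre of mass.
I_cm = mL²/12 = 2.02 × 2.32²/12 = 0.9060 kg·m²; I = I_cm + md² = 0.9060 + 2.02 × 1.160² = 3.624 kg·m².
T = 2π√(3.624/(2.02 × 9.84 × 1.160)) = 2.49 s.

2.49 s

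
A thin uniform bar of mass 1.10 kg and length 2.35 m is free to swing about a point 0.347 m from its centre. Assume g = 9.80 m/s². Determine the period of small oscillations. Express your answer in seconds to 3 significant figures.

For a physical pendulum T = 2π√(I/(mgd)), with d = 0.3470 m from pivot to centre of mass.
I_cm = mL²/12 = 1.10 × 2.35²/12 = 0.5062 kg·m²; I = I_cm + md² = 0.5062 + 1.10 × 0.3470² = 0.6387 kg·m².
T = 2π√(0.6387/(1.10 × 9.80 × 0.3470)) = 2.60 s.

2.60 s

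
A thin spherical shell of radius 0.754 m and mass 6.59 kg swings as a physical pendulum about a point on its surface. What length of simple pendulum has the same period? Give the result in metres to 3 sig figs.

The equivalent simple-pendulum length is L_eq = I/(md), where I is about the pivot and d = 0.7540 m.
I_cm = (2/3)mR² = 2.498 kg·m², so I = I_cm + md² = 2.498 + 3.747 = 6.244 kg·m².
L_eq = 6.244/(6.59 × 0.7540) = 1.26 m.

1.26 m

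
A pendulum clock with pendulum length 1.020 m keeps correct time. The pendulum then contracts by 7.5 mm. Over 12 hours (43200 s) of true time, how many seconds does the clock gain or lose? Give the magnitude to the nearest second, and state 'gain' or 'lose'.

gain 160 s

T ∝ √L, so T'/T = √(1.01250/1.020) = 0.996317.
In 43200 s of true time the clock registers 43200/0.996317 = 43359.7 s, so it gains 160 s.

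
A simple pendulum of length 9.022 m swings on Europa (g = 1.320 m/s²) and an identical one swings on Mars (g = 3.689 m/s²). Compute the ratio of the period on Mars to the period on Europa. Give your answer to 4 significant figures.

0.5982

T ∝ 1/√g, so T₂/T₁ = √(g₁/g₂) = √(1.320/3.689) = 0.5982.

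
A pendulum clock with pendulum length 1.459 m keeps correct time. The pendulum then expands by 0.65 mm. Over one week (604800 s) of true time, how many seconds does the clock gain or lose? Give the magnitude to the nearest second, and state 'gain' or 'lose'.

T ∝ √L, so T'/T = √(1.45965/1.459) = 1.00022.
In 604800 s of true time the clock registers 604800/1.00022 = 604665.3 s, so it loses 135 s.

lose 135 s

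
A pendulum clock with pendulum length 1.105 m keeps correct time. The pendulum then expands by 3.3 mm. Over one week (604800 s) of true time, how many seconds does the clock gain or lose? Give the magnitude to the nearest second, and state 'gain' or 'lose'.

lose 901 s

T ∝ √L, so T'/T = √(1.10830/1.105) = 1.00149.
In 604800 s of true time the clock registers 604800/1.00149 = 603898.9 s, so it loses 901 s.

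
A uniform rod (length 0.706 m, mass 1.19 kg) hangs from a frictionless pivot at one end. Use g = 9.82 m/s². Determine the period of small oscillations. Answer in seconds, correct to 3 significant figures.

For a physical pendulum T = 2π√(I/(mgd)), with d = 0.3530 m from pivot to centre of mass.
I_cm = mL²/12 = 1.19 × 0.706²/12 = 0.04943 kg·m²; I = I_cm + md² = 0.04943 + 1.19 × 0.3530² = 0.1977 kg·m².
T = 2π√(0.1977/(1.19 × 9.82 × 0.3530)) = 1.38 s.

1.38 s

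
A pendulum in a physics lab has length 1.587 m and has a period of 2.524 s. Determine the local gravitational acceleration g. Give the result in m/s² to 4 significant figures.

9.835 m/s²

From T = 2π√(L/g), g = 4π²L/T² = 4π² × 1.587/2.5240² = 9.835 m/s².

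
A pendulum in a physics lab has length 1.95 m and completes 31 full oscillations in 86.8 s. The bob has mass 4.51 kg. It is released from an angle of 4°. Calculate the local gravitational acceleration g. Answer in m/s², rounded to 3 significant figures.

9.82 m/s²

T = 86.8/31 = 2.800 s.
From T = 2π√(L/g), g = 4π²L/T² = 4π² × 1.95/2.800² = 9.82 m/s².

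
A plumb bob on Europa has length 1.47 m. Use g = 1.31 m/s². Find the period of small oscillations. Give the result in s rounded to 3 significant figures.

T = 2π√(L/g) = 2π√(1.47/1.31) = 2π × 1.059 = 6.66 s.

6.66 s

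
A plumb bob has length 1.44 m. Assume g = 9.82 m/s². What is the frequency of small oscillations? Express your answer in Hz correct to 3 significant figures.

T = 2π√(L/g) = 2π√(1.44/9.82) = 2.406 s, so f = 1/T = 0.416 Hz.

0.416 Hz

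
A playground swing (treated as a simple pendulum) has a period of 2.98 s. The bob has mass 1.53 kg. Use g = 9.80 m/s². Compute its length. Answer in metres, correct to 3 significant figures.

From T = 2π√(L/g), L = gT²/(4π²) = 9.80 × 2.980²/(4π²) = 2.20 m.

2.20 m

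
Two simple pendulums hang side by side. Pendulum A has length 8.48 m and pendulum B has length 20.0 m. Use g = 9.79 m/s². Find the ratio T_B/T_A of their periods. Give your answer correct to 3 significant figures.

1.54

T ∝ √L, so T_B/T_A = √(L_B/L_A) = √(20.0/8.48) = 1.54.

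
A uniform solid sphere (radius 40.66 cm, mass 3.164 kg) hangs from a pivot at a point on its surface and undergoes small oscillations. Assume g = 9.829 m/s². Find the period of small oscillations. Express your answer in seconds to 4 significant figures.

1.512 s

I_cm = (2/5)mr² = 0.20923 kg·m². The pivot is at distance d = 0.4066 m from the centre of mass.
By the parallel-axis theorem, I = I_cm + md² = 0.20923 + 0.52308 = 0.73232 kg·m².
T = 2π√(I/(mgd)) = 2π√(0.73232/(3.164 × 9.829 × 0.4066)) = 1.512 s.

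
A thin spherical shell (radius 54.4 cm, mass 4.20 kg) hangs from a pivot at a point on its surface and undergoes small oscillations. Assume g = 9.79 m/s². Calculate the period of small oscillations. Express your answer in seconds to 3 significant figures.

1.91 s

I_cm = (2/3)mr² = 0.8286 kg·m². The pivot is at distance d = 0.544 m from the centre of mass.
By the parallel-axis theorem, I = I_cm + md² = 0.8286 + 1.243 = 2.072 kg·m².
T = 2π√(I/(mgd)) = 2π√(2.072/(4.20 × 9.79 × 0.544)) = 1.91 s.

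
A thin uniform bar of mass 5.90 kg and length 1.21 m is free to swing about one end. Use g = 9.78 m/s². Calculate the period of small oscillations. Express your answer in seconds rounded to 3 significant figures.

1.80 s

For a physical pendulum T = 2π√(I/(mgd)), with d = 0.6050 m from pivot to centre of mass.
I_cm = mL²/12 = 5.90 × 1.21²/12 = 0.7198 kg·m²; I = I_cm + md² = 0.7198 + 5.90 × 0.6050² = 2.879 kg·m².
T = 2π√(2.879/(5.90 × 9.78 × 0.6050)) = 1.80 s.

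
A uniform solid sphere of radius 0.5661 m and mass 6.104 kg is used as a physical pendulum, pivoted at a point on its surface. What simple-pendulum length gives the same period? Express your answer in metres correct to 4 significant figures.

The equivalent simple-pendulum length is L_eq = I/(md), where I is about the pivot and d = 0.56610 m.
I_cm = (2/5)mR² = 0.78246 kg·m², so I = I_cm + md² = 0.78246 + 1.9561 = 2.7386 kg·m².
L_eq = 2.7386/(6.104 × 0.56610) = 0.7925 m.

0.7925 m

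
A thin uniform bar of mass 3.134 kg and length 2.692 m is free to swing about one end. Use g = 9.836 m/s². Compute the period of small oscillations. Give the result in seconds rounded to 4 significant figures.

2.684 s

For a physical pendulum T = 2π√(I/(mgd)), with d = 1.3460 m from pivot to centre of mass.
I_cm = mL²/12 = 3.134 × 2.692²/12 = 1.8926 kg·m²; I = I_cm + md² = 1.8926 + 3.134 × 1.3460² = 7.5706 kg·m².
T = 2π√(7.5706/(3.134 × 9.836 × 1.3460)) = 2.684 s.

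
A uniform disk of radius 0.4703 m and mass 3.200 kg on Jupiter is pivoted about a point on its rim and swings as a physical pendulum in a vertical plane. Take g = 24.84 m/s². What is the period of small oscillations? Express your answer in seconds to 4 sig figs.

I_cm = ½mr² = 0.35389 kg·m². The pivot is at distance d = 0.4703 m from the centre of mass.
By the parallel-axis theorem, I = I_cm + md² = 0.35389 + 0.70778 = 1.0617 kg·m².
T = 2π√(I/(mgd)) = 2π√(1.0617/(3.200 × 24.84 × 0.4703)) = 1.059 s.

1.059 s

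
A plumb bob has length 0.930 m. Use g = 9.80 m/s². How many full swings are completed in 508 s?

T = 2π√(L/g) = 2π√(0.930/9.80) = 1.936 s.
Number of complete oscillations = ⌊508/1.936⌋ = ⌊262.5⌋ = 262.

262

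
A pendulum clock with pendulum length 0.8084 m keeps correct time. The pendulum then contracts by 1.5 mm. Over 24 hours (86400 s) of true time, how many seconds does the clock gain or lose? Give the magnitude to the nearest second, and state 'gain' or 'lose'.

T ∝ √L, so T'/T = √(0.80690/0.8084) = 0.999072.
In 86400 s of true time the clock registers 86400/0.999072 = 86480.3 s, so it gains 80 s.

gain 80 s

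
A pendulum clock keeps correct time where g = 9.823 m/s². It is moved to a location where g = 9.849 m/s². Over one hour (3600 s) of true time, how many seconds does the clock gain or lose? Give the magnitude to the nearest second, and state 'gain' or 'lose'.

The clock's period scales as T ∝ 1/√g, so T'/T = √(9.823/9.849) = 0.998679.
In 3600 s of true time the clock registers 3600/0.998679 = 3604.8 s, so it gains 5 s.

gain 5 s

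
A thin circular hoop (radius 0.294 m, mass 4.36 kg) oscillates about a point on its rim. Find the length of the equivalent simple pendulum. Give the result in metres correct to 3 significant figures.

The equivalent simple-pendulum length is L_eq = I/(md), where I is about the pivot and d = 0.2940 m.
I_cm = mR² = 0.3769 kg·m², so I = I_cm + md² = 0.3769 + 0.3769 = 0.7537 kg·m².
L_eq = 0.7537/(4.36 × 0.2940) = 0.588 m.

0.588 m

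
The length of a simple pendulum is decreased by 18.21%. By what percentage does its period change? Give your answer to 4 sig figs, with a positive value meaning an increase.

-9.562%

T ∝ √L, so T'/T = √(0.81790) = 0.90438.
Percentage change in T = (0.90438 − 1) × 100% = -9.562%.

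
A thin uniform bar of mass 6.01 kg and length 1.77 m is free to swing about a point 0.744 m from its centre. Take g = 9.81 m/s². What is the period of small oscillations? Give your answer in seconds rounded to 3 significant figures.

For a physical pendulum T = 2π√(I/(mgd)), with d = 0.7440 m from pivot to centre of mass.
I_cm = mL²/12 = 6.01 × 1.77²/12 = 1.569 kg·m²; I = I_cm + md² = 1.569 + 6.01 × 0.7440² = 4.896 kg·m².
T = 2π√(4.896/(6.01 × 9.81 × 0.7440)) = 2.10 s.

2.10 s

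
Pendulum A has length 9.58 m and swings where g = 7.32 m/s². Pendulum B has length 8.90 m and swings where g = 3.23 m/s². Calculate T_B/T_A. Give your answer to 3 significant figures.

T = 2π√(L/g), so T_B/T_A = √((L_B/g_B)/(L_A/g_A)) = √((8.90/3.23)/(9.58/7.32)) = 1.45.

1.45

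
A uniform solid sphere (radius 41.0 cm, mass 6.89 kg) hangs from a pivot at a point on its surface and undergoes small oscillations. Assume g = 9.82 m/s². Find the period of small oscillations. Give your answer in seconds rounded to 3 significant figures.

I_cm = (2/5)mr² = 0.4633 kg·m². The pivot is at distance d = 0.410 m from the centre of mass.
By the parallel-axis theorem, I = I_cm + md² = 0.4633 + 1.158 = 1.621 kg·m².
T = 2π√(I/(mgd)) = 2π√(1.621/(6.89 × 9.82 × 0.410)) = 1.52 s.

1.52 s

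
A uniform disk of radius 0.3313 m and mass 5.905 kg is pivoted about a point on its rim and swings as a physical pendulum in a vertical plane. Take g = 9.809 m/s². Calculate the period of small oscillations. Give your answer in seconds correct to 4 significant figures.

1.414 s

I_cm = ½mr² = 0.32407 kg·m². The pivot is at distance d = 0.3313 m from the centre of mass.
By the parallel-axis theorem, I = I_cm + md² = 0.32407 + 0.64813 = 0.97220 kg·m².
T = 2π√(I/(mgd)) = 2π√(0.97220/(5.905 × 9.809 × 0.3313)) = 1.414 s.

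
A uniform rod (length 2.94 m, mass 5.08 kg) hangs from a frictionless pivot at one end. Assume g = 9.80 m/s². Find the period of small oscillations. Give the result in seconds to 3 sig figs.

For a physical pendulum T = 2π√(I/(mgd)), with d = 1.470 m from pivot to centre of mass.
I_cm = mL²/12 = 5.08 × 2.94²/12 = 3.659 kg·m²; I = I_cm + md² = 3.659 + 5.08 × 1.470² = 14.64 kg·m².
T = 2π√(14.64/(5.08 × 9.80 × 1.470)) = 2.81 s.

2.81 s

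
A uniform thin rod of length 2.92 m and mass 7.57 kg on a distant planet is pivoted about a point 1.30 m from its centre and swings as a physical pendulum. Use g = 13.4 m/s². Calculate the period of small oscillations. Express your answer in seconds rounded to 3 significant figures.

2.33 s

For a physical pendulum T = 2π√(I/(mgd)), with d = 1.300 m from pivot to centre of mass.
I_cm = mL²/12 = 7.57 × 2.92²/12 = 5.379 kg·m²; I = I_cm + md² = 5.379 + 7.57 × 1.300² = 18.17 kg·m².
T = 2π√(18.17/(7.57 × 13.4 × 1.300)) = 2.33 s.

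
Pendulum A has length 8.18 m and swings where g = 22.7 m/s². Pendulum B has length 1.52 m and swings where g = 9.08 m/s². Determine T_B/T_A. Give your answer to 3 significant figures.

0.682

T = 2π√(L/g), so T_B/T_A = √((L_B/g_B)/(L_A/g_A)) = √((1.52/9.08)/(8.18/22.7)) = 0.682.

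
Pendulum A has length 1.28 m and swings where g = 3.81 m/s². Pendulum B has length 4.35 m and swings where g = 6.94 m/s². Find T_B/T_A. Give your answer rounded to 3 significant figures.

1.37

T = 2π√(L/g), so T_B/T_A = √((L_B/g_B)/(L_A/g_A)) = √((4.35/6.94)/(1.28/3.81)) = 1.37.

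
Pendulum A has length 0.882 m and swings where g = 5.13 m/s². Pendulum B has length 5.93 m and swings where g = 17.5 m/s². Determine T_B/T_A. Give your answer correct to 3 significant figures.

1.40

T = 2π√(L/g), so T_B/T_A = √((L_B/g_B)/(L_A/g_A)) = √((5.93/17.5)/(0.882/5.13)) = 1.40.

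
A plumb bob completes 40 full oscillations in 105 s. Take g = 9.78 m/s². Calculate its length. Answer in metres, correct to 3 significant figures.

T = 105/40 = 2.625 s.
From T = 2π√(L/g), L = gT²/(4π²) = 9.78 × 2.625²/(4π²) = 1.71 m.

1.71 m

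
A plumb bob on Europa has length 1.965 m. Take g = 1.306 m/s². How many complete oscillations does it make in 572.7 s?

T = 2π√(L/g) = 2π√(1.965/1.306) = 7.7071 s.
Number of complete oscillations = ⌊572.7/7.7071⌋ = ⌊74.308⌋ = 74.

74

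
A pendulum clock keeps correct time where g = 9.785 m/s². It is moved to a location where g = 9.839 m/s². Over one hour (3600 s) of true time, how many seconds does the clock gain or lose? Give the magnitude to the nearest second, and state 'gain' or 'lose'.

The clock's period scales as T ∝ 1/√g, so T'/T = √(9.785/9.839) = 0.997252.
In 3600 s of true time the clock registers 3600/0.997252 = 3609.9 s, so it gains 10 s.

gain 10 s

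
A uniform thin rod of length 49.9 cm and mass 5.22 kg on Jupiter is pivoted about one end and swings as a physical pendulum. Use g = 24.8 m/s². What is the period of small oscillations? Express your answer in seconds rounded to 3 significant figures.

For a physical pendulum T = 2π√(I/(mgd)), with d = 0.2495 m from pivot to centre of mass.
I_cm = mL²/12 = 5.22 × 0.499²/12 = 0.1083 kg·m²; I = I_cm + md² = 0.1083 + 5.22 × 0.2495² = 0.4333 kg·m².
T = 2π√(0.4333/(5.22 × 24.8 × 0.2495)) = 0.728 s.

0.728 s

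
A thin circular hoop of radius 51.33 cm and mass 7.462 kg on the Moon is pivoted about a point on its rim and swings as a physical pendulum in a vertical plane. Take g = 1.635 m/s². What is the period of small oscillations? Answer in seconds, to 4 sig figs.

I_cm = mr² = 1.9661 kg·m². The pivot is at distance d = 0.5133 m from the centre of mass.
By the parallel-axis theorem, I = I_cm + md² = 1.9661 + 1.9661 = 3.9321 kg·m².
T = 2π√(I/(mgd)) = 2π√(3.9321/(7.462 × 1.635 × 0.5133)) = 4.979 s.

4.979 s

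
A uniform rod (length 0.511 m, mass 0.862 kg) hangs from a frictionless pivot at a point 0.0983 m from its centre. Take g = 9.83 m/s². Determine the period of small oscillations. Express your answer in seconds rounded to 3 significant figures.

For a physical pendulum T = 2π√(I/(mgd)), with d = 0.09830 m from pivot to centre of mass.
I_cm = mL²/12 = 0.862 × 0.511²/12 = 0.01876 kg·m²; I = I_cm + md² = 0.01876 + 0.862 × 0.09830² = 0.02709 kg·m².
T = 2π√(0.02709/(0.862 × 9.83 × 0.09830)) = 1.13 s.

1.13 s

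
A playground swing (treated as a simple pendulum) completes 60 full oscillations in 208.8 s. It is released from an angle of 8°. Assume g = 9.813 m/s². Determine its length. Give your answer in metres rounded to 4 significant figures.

T = 208.8/60 = 3.4800 s.
From T = 2π√(L/g), L = gT²/(4π²) = 9.813 × 3.4800²/(4π²) = 3.010 m.

3.010 m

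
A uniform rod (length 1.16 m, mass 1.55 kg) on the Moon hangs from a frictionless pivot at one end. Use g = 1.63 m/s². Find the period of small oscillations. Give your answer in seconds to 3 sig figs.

4.33 s

For a physical pendulum T = 2π√(I/(mgd)), with d = 0.5800 m from pivot to centre of mass.
I_cm = mL²/12 = 1.55 × 1.16²/12 = 0.1738 kg·m²; I = I_cm + md² = 0.1738 + 1.55 × 0.5800² = 0.6952 kg·m².
T = 2π√(0.6952/(1.55 × 1.63 × 0.5800)) = 4.33 s.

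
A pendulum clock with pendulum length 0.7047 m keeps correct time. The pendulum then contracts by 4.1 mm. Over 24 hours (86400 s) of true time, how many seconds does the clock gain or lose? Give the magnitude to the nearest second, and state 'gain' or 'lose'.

T ∝ √L, so T'/T = √(0.70060/0.7047) = 0.997087.
In 86400 s of true time the clock registers 86400/0.997087 = 86652.4 s, so it gains 252 s.

gain 252 s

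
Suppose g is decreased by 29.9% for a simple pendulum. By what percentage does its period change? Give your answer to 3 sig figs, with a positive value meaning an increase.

19.4%

T ∝ 1/√g, so T'/T = 1/√(0.7010) = 1.194.
Percentage change in T = (1.194 − 1) × 100% = 19.4%.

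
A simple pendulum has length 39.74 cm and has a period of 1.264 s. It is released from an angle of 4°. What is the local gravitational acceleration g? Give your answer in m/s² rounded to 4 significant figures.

From T = 2π√(L/g), g = 4π²L/T² = 4π² × 0.3974/1.2640² = 9.820 m/s².

9.820 m/s²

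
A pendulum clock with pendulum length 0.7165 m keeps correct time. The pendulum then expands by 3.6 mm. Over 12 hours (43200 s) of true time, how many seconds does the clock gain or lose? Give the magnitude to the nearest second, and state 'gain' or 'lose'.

T ∝ √L, so T'/T = √(0.72010/0.7165) = 1.00251.
In 43200 s of true time the clock registers 43200/1.00251 = 43091.9 s, so it loses 108 s.

lose 108 s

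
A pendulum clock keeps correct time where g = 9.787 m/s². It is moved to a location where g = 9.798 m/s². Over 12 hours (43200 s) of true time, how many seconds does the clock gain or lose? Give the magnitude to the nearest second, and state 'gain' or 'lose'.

gain 24 s

The clock's period scales as T ∝ 1/√g, so T'/T = √(9.787/9.798) = 0.999439.
In 43200 s of true time the clock registers 43200/0.999439 = 43224.3 s, so it gains 24 s.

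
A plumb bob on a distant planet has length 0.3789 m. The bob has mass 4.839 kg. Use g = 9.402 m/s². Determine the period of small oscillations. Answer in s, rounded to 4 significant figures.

T = 2π√(L/g) = 2π√(0.3789/9.402) = 2π × 0.20075 = 1.261 s.

1.261 s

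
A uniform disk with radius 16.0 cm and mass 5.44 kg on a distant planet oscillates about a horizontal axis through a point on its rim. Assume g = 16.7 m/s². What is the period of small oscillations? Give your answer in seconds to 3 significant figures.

I_cm = ½mr² = 0.06963 kg·m². The pivot is at distance d = 0.160 m from the centre of mass.
By the parallel-axis theorem, I = I_cm + md² = 0.06963 + 0.1393 = 0.2089 kg·m².
T = 2π√(I/(mgd)) = 2π√(0.2089/(5.44 × 16.7 × 0.160)) = 0.753 s.

0.753 s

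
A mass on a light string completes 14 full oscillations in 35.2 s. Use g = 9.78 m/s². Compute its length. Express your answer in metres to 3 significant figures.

1.57 m

T = 35.2/14 = 2.514 s.
From T = 2π√(L/g), L = gT²/(4π²) = 9.78 × 2.514²/(4π²) = 1.57 m.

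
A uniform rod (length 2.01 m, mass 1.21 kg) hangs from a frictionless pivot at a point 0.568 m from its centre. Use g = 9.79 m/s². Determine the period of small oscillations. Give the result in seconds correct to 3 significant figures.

2.16 s

For a physical pendulum T = 2π√(I/(mgd)), with d = 0.5680 m from pivot to centre of mass.
I_cm = mL²/12 = 1.21 × 2.01²/12 = 0.4074 kg·m²; I = I_cm + md² = 0.4074 + 1.21 × 0.5680² = 0.7978 kg·m².
T = 2π√(0.7978/(1.21 × 9.79 × 0.5680)) = 2.16 s.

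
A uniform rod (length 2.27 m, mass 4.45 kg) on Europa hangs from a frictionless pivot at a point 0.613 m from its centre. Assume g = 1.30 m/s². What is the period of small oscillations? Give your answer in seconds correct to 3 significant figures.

For a physical pendulum T = 2π√(I/(mgd)), with d = 0.6130 m from pivot to centre of mass.
I_cm = mL²/12 = 4.45 × 2.27²/12 = 1.911 kg·m²; I = I_cm + md² = 1.911 + 4.45 × 0.6130² = 3.583 kg·m².
T = 2π√(3.583/(4.45 × 1.30 × 0.6130)) = 6.32 s.

6.32 s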